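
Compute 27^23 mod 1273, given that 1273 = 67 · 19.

563

Mod 67: 27 ≡ 27; 27^23 ≡ 27 (mod 67).
Mod 19: 27 ≡ 8; by Fermat, exponent reduces to 23 mod 18 = 5; 8^5 ≡ 12 (mod 19).
Combine by CRT: x ≡ 27 (mod 67), x ≡ 12 (mod 19) ⇒ x ≡ 563 (mod 1273).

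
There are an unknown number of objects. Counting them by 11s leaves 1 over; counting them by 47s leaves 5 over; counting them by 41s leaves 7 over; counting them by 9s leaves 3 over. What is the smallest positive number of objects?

Combine the congruences pairwise.
From N ≡ 1 (mod 11) write N = 1 + 11t. Substituting into N ≡ 5 (mod 47) gives 11t ≡ 4 (mod 47), and since 11⁻¹ ≡ 30 (mod 47), t ≡ 26. Hence N ≡ 1 + 11·26 = 287 (mod 517).
From N ≡ 287 (mod 517) write N = 287 + 517t. Substituting into N ≡ 7 (mod 41) gives 517t ≡ 7 (mod 41), and since 25⁻¹ ≡ 23 (mod 41), t ≡ 38. Hence N ≡ 287 + 517·38 = 19933 (mod 21197).
From N ≡ 19933 (mod 21197) write N = 19933 + 21197t. Substituting into N ≡ 3 (mod 9) gives 21197t ≡ 5 (mod 9), and since 2⁻¹ ≡ 5 (mod 9), t ≡ 7. Hence N ≡ 19933 + 21197·7 = 168312 (mod 190773).

168312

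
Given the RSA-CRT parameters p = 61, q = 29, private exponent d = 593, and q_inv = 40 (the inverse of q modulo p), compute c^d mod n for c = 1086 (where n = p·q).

1021

d_p = d mod (p−1) = 593 mod 60 = 53; d_q = d mod (q−1) = 5.
m₁ = c^(d_p) mod p: c ≡ 49 (mod 61), and 49^53 mod 61 = 45.
m₂ = c^(d_q) mod q: c ≡ 13 (mod 29), and 13^5 mod 29 = 6.
h = q_inv·(m₁ − m₂) mod p = 40·(45 − 6) mod 61 = 35.
m = m₂ + h·q = 6 + 35·29 = 1021.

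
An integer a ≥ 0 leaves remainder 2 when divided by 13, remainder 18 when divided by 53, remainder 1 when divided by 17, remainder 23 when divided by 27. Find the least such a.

207248

From a ≡ 2 (mod 13) write a = 2 + 13t. Substituting into a ≡ 18 (mod 53) gives 13t ≡ 16 (mod 53), and since 13⁻¹ ≡ 49 (mod 53), t ≡ 42. Hence a ≡ 2 + 13·42 = 548 (mod 689).
From a ≡ 548 (mod 689) write a = 548 + 689t. Substituting into a ≡ 1 (mod 17) gives 689t ≡ 14 (mod 17), and since 9⁻¹ ≡ 2 (mod 17), t ≡ 11. Hence a ≡ 548 + 689·11 = 8127 (mod 11713).
From a ≡ 8127 (mod 11713) write a = 8127 + 11713t. Substituting into a ≡ 23 (mod 27) gives 11713t ≡ 23 (mod 27), and since 22⁻¹ ≡ 16 (mod 27), t ≡ 17. Hence a ≡ 8127 + 11713·17 = 207248 (mod 316251).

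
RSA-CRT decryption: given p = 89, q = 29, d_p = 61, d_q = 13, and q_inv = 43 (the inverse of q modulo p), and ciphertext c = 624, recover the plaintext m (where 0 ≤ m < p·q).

m₁ = c^(d_p) mod p: c ≡ 1 (mod 89), and 1^61 mod 89 = 1.
m₂ = c^(d_q) mod q: c ≡ 15 (mod 29), and 15^13 mod 29 = 27.
h = q_inv·(m₁ − m₂) mod p = 43·(1 − 27) mod 89 = 39.
m = m₂ + h·q = 27 + 39·29 = 1158.

1158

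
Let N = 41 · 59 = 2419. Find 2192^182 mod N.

2386

Mod 41: 2192 ≡ 19; by Fermat, exponent reduces to 182 mod 40 = 22; 19^22 ≡ 8 (mod 41).
Mod 59: 2192 ≡ 9; by Fermat, exponent reduces to 182 mod 58 = 8; 9^8 ≡ 26 (mod 59).
Combine by CRT: x ≡ 8 (mod 41), x ≡ 26 (mod 59) ⇒ x ≡ 2386 (mod 2419).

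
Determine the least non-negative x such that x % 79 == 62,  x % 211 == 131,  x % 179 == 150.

1056608

The moduli are pairwise coprime; N = 79·211·179 = 2983751.
N/79 = 37769; 37769 ≡ 7 (mod 79); 7·34 ≡ 1, so inverse 34.
N/211 = 14141; 14141 ≡ 4 (mod 211); 4·53 ≡ 1, so inverse 53.
N/179 = 16669; 16669 ≡ 22 (mod 179); 22·57 ≡ 1, so inverse 57.
x ≡ 62·37769·34 + 131·14141·53 + 150·16669·57 = 320317965.
320317965 mod 2983751 = 1056608.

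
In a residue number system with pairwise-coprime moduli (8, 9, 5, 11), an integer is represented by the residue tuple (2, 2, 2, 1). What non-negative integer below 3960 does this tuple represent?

The moduli are pairwise coprime; N = 8·9·5·11 = 3960.
N/8 = 495; 495 ≡ 7 (mod 8); 7·7 ≡ 1, so inverse 7.
N/9 = 440; 440 ≡ 8 (mod 9); 8·8 ≡ 1, so inverse 8.
N/5 = 792; 792 ≡ 2 (mod 5); 2·3 ≡ 1, so inverse 3.
N/11 = 360; 360 ≡ 8 (mod 11); 8·7 ≡ 1, so inverse 7.
x ≡ 2·495·7 + 2·440·8 + 2·792·3 + 1·360·7 = 21242.
21242 mod 3960 = 1442.

1442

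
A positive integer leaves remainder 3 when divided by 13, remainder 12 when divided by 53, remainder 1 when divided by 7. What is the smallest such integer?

3669

The moduli are pairwise coprime; N = 13·53·7 = 4823.
N/13 = 371; 371 ≡ 7 (mod 13); 7·2 ≡ 1, so inverse 2.
N/53 = 91; 91 ≡ 38 (mod 53); 38·7 ≡ 1, so inverse 7.
N/7 = 689; 689 ≡ 3 (mod 7); 3·5 ≡ 1, so inverse 5.
k ≡ 3·371·2 + 12·91·7 + 1·689·5 = 13315.
13315 mod 4823 = 3669.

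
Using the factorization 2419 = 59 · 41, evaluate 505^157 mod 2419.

Mod 59: 505 ≡ 33; by Fermat, exponent reduces to 157 mod 58 = 41; 33^41 ≡ 2 (mod 59).
Mod 41: 505 ≡ 13; by Fermat, exponent reduces to 157 mod 40 = 37; 13^37 ≡ 12 (mod 41).
Combine by CRT: x ≡ 2 (mod 59), x ≡ 12 (mod 41) ⇒ x ≡ 2185 (mod 2419).

2185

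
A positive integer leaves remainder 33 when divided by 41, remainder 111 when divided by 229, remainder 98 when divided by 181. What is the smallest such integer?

The moduli are pairwise coprime; N = 41·229·181 = 1699409.
N/41 = 41449; 41449 ≡ 39 (mod 41); 39·20 ≡ 1, so inverse 20.
N/229 = 7421; 7421 ≡ 93 (mod 229); 93·197 ≡ 1, so inverse 197.
N/181 = 9389; 9389 ≡ 158 (mod 181); 158·118 ≡ 1, so inverse 118.
a ≡ 33·41449·20 + 111·7421·197 + 98·9389·118 = 298205743.
298205743 mod 1699409 = 809168.

809168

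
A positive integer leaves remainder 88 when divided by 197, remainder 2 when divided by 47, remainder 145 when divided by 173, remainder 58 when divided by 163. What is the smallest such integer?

The moduli are pairwise coprime; N = 197·47·173·163 = 261094541.
N/197 = 1325353; 1325353 ≡ 134 (mod 197); 134·25 ≡ 1, so inverse 25.
N/47 = 5555203; 5555203 ≡ 38 (mod 47); 38·26 ≡ 1, so inverse 26.
N/173 = 1509217; 1509217 ≡ 138 (mod 173); 138·84 ≡ 1, so inverse 84.
N/163 = 1601807; 1601807 ≡ 6 (mod 163); 6·136 ≡ 1, so inverse 136.
x ≡ 88·1325353·25 + 2·5555203·26 + 145·1509217·84 + 58·1601807·136 = 34221963832.
34221963832 mod 261094541 = 18578961.

18578961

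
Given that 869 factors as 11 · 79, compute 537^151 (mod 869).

746

Mod 11: 537 ≡ 9; by Fermat, exponent reduces to 151 mod 10 = 1; 9^1 ≡ 9 (mod 11).
Mod 79: 537 ≡ 63; by Fermat, exponent reduces to 151 mod 78 = 73; 63^73 ≡ 35 (mod 79).
Combine by CRT: x ≡ 9 (mod 11), x ≡ 35 (mod 79) ⇒ x ≡ 746 (mod 869).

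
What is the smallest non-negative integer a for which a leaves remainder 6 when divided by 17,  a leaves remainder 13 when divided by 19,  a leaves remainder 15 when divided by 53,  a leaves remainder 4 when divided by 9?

The moduli are pairwise coprime; N = 17·19·53·9 = 154071.
N/17 = 9063; 9063 ≡ 2 (mod 17); 2·9 ≡ 1, so inverse 9.
N/19 = 8109; 8109 ≡ 15 (mod 19); 15·14 ≡ 1, so inverse 14.
N/53 = 2907; 2907 ≡ 45 (mod 53); 45·33 ≡ 1, so inverse 33.
N/9 = 17119; 17119 ≡ 1 (mod 9), inverse 1.
a ≡ 6·9063·9 + 13·8109·14 + 15·2907·33 + 4·17119·1 = 3472681.
3472681 mod 154071 = 83119.

83119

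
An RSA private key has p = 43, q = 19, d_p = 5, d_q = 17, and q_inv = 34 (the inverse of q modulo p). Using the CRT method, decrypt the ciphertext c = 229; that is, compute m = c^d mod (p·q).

m₁ = c^(d_p) mod p: c ≡ 14 (mod 43), and 14^5 mod 43 = 23.
m₂ = c^(d_q) mod q: c ≡ 1 (mod 19), and 1^17 mod 19 = 1.
h = q_inv·(m₁ − m₂) mod p = 34·(23 − 1) mod 43 = 17.
m = m₂ + h·q = 1 + 17·19 = 324.

324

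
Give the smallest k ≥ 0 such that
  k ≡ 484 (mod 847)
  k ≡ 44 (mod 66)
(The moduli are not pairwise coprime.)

gcd(847, 66) = 11 and 11 | (44 − 484), so the pair is consistent; merging gives k ≡ 3872 (mod 5082), where 5082 = lcm(847, 66).
The solution is unique modulo lcm(847, 66) = 5082.

3872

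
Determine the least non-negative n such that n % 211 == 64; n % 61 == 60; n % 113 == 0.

Combine the congruences pairwise.
From n ≡ 64 (mod 211) write n = 64 + 211t. Substituting into n ≡ 60 (mod 61) gives 211t ≡ 57 (mod 61), and since 28⁻¹ ≡ 24 (mod 61), t ≡ 26. Hence n ≡ 64 + 211·26 = 5550 (mod 12871).
From n ≡ 5550 (mod 12871) write n = 5550 + 12871t. Substituting into n ≡ 0 (mod 113) gives 12871t ≡ 100 (mod 113), and since 102⁻¹ ≡ 41 (mod 113), t ≡ 32. Hence n ≡ 5550 + 12871·32 = 417422 (mod 1454423).

417422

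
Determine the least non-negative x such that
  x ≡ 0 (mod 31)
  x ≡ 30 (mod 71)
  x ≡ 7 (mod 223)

90768

From x ≡ 0 (mod 31) write x = 0 + 31t. Substituting into x ≡ 30 (mod 71) gives 31t ≡ 30 (mod 71), and since 31⁻¹ ≡ 55 (mod 71), t ≡ 17. Hence x ≡ 0 + 31·17 = 527 (mod 2201).
From x ≡ 527 (mod 2201) write x = 527 + 2201t. Substituting into x ≡ 7 (mod 223) gives 2201t ≡ 149 (mod 223), and since 194⁻¹ ≡ 123 (mod 223), t ≡ 41. Hence x ≡ 527 + 2201·41 = 90768 (mod 490823).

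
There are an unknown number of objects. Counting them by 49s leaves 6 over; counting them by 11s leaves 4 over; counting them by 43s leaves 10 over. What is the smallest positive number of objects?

741

Combine the congruences pairwise.
From N ≡ 6 (mod 49) write N = 6 + 49t. Substituting into N ≡ 4 (mod 11) gives 49t ≡ 9 (mod 11), and since 5⁻¹ ≡ 9 (mod 11), t ≡ 4. Hence N ≡ 6 + 49·4 = 202 (mod 539).
From N ≡ 202 (mod 539) write N = 202 + 539t. Substituting into N ≡ 10 (mod 43) gives 539t ≡ 23 (mod 43), and since 23⁻¹ ≡ 15 (mod 43), t ≡ 1. Hence N ≡ 202 + 539·1 = 741 (mod 23177).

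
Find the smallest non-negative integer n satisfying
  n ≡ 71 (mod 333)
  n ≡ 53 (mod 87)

2402

Combine the congruences pairwise.
gcd(333, 87) = 3 and 3 | (53 − 71), so the pair is consistent; merging gives n ≡ 2402 (mod 9657), where 9657 = lcm(333, 87).
The solution is unique modulo lcm(333, 87) = 9657.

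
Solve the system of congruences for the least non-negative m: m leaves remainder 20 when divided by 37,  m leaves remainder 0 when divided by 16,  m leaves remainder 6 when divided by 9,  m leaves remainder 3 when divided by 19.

29472

The moduli are pairwise coprime; N = 37·16·9·19 = 101232.
N/37 = 2736; 2736 ≡ 35 (mod 37); 35·18 ≡ 1, so inverse 18.
N/16 = 6327; 6327 ≡ 7 (mod 16); 7·7 ≡ 1, so inverse 7.
N/9 = 11248; 11248 ≡ 7 (mod 9); 7·4 ≡ 1, so inverse 4.
N/19 = 5328; 5328 ≡ 8 (mod 19); 8·12 ≡ 1, so inverse 12.
m ≡ 20·2736·18 + 0·6327·7 + 6·11248·4 + 3·5328·12 = 1446720.
1446720 mod 101232 = 29472.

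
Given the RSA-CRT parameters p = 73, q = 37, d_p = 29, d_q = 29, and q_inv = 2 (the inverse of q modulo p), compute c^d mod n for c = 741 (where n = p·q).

2221

m₁ = c^(d_p) mod p: c ≡ 11 (mod 73), and 11^29 mod 73 = 31.
m₂ = c^(d_q) mod q: c ≡ 1 (mod 37), and 1^29 mod 37 = 1.
h = q_inv·(m₁ − m₂) mod p = 2·(31 − 1) mod 73 = 60.
m = m₂ + h·q = 1 + 60·37 = 2221.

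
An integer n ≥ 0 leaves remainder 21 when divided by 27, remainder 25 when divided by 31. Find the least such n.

831

Combine the congruences pairwise.
From n ≡ 21 (mod 27) write n = 21 + 27t. Substituting into n ≡ 25 (mod 31) gives 27t ≡ 4 (mod 31), and since 27⁻¹ ≡ 23 (mod 31), t ≡ 30. Hence n ≡ 21 + 27·30 = 831 (mod 837).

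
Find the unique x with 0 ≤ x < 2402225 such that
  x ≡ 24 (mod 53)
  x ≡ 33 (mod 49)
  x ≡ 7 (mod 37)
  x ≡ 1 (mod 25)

80001

Combine the congruences pairwise.
From x ≡ 24 (mod 53) write x = 24 + 53t. Substituting into x ≡ 33 (mod 49) gives 53t ≡ 9 (mod 49), and since 4⁻¹ ≡ 37 (mod 49), t ≡ 39. Hence x ≡ 24 + 53·39 = 2091 (mod 2597).
From x ≡ 2091 (mod 2597) write x = 2091 + 2597t. Substituting into x ≡ 7 (mod 37) gives 2597t ≡ 25 (mod 37), and since 7⁻¹ ≡ 16 (mod 37), t ≡ 30. Hence x ≡ 2091 + 2597·30 = 80001 (mod 96089).
From x ≡ 80001 (mod 96089) write x = 80001 + 96089t. Substituting into x ≡ 1 (mod 25) gives 96089t ≡ 0 (mod 25), and since 14⁻¹ ≡ 9 (mod 25), t ≡ 0. Hence x ≡ 80001 + 96089·0 = 80001 (mod 2402225).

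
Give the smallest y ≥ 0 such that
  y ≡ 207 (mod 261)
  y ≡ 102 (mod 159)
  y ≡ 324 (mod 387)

gcd(261, 159) = 3 and 3 | (102 − 207), so the pair is consistent; merging gives y ≡ 3600 (mod 13833), where 13833 = lcm(261, 159).
gcd(13833, 387) = 9 and 9 | (324 − 3600), so the pair is consistent; merging gives y ≡ 515421 (mod 594819), where 594819 = lcm(13833, 387).
The solution is unique modulo lcm(261, 159, 387) = 594819.

515421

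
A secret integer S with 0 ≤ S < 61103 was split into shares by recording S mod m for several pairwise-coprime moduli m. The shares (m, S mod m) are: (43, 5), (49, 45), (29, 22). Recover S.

55905

The moduli are pairwise coprime; N = 43·49·29 = 61103.
N/43 = 1421; 1421 ≡ 2 (mod 43); 2·22 ≡ 1, so inverse 22.
N/49 = 1247; 1247 ≡ 22 (mod 49); 22·29 ≡ 1, so inverse 29.
N/29 = 2107; 2107 ≡ 19 (mod 29); 19·26 ≡ 1, so inverse 26.
S ≡ 5·1421·22 + 45·1247·29 + 22·2107·26 = 2988849.
2988849 mod 61103 = 55905.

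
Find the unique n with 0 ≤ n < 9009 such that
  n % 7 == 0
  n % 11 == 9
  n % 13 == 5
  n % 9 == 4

The moduli are pairwise coprime; M = 7·11·13·9 = 9009.
M/7 = 1287; 1287 ≡ 6 (mod 7); 6·6 ≡ 1, so inverse 6.
M/11 = 819; 819 ≡ 5 (mod 11); 5·9 ≡ 1, so inverse 9.
M/13 = 693; 693 ≡ 4 (mod 13); 4·10 ≡ 1, so inverse 10.
M/9 = 1001; 1001 ≡ 2 (mod 9); 2·5 ≡ 1, so inverse 5.
n ≡ 0·1287·6 + 9·819·9 + 5·693·10 + 4·1001·5 = 121009.
121009 mod 9009 = 3892.

3892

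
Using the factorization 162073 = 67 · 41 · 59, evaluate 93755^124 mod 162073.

138283

Mod 67: 93755 ≡ 22; by Fermat, exponent reduces to 124 mod 66 = 58; 22^58 ≡ 62 (mod 67).
Mod 41: 93755 ≡ 29; by Fermat, exponent reduces to 124 mod 40 = 4; 29^4 ≡ 31 (mod 41).
Mod 59: 93755 ≡ 4; by Fermat, exponent reduces to 124 mod 58 = 8; 4^8 ≡ 46 (mod 59).
Combine by CRT: x ≡ 62 (mod 67), x ≡ 31 (mod 41), x ≡ 46 (mod 59) ⇒ x ≡ 138283 (mod 162073).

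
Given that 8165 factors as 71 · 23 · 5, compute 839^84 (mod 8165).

Mod 71: 839 ≡ 58; by Fermat, exponent reduces to 84 mod 70 = 14; 58^14 ≡ 25 (mod 71).
Mod 23: 839 ≡ 11; by Fermat, exponent reduces to 84 mod 22 = 18; 11^18 ≡ 16 (mod 23).
Mod 5: 839 ≡ 4; since 4 | 84, by Fermat 4^84 ≡ 1 (mod 5).
Combine by CRT: x ≡ 25 (mod 71), x ≡ 16 (mod 23), x ≡ 1 (mod 5) ⇒ x ≡ 5421 (mod 8165).

5421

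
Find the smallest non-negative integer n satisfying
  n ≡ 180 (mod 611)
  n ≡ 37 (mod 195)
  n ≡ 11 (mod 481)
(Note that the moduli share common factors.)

gcd(611, 195) = 13 and 13 | (37 − 180), so the pair is consistent; merging gives n ≡ 1402 (mod 9165), where 9165 = lcm(611, 195).
gcd(9165, 481) = 13 and 13 | (11 − 1402), so the pair is consistent; merging gives n ≡ 19732 (mod 339105), where 339105 = lcm(9165, 481).
The solution is unique modulo lcm(611, 195, 481) = 339105.

19732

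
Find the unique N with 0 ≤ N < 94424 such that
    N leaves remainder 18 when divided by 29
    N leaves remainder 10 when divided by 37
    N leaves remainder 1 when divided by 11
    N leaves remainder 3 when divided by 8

The moduli are pairwise coprime; M = 29·37·11·8 = 94424.
M/29 = 3256; 3256 ≡ 8 (mod 29); 8·11 ≡ 1, so inverse 11.
M/37 = 2552; 2552 ≡ 36 (mod 37); 36·36 ≡ 1, so inverse 36.
M/11 = 8584; 8584 ≡ 4 (mod 11); 4·3 ≡ 1, so inverse 3.
M/8 = 11803; 11803 ≡ 3 (mod 8); 3·3 ≡ 1, so inverse 3.
N ≡ 18·3256·11 + 10·2552·36 + 1·8584·3 + 3·11803·3 = 1695387.
1695387 mod 94424 = 90179.

90179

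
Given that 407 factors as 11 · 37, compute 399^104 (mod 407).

158

Mod 11: 399 ≡ 3; by Fermat, exponent reduces to 104 mod 10 = 4; 3^4 ≡ 4 (mod 11).
Mod 37: 399 ≡ 29; by Fermat, exponent reduces to 104 mod 36 = 32; 29^32 ≡ 10 (mod 37).
Combine by CRT: x ≡ 4 (mod 11), x ≡ 10 (mod 37) ⇒ x ≡ 158 (mod 407).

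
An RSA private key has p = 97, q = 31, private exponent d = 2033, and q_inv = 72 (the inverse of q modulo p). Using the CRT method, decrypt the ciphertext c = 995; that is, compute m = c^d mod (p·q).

972

d_p = d mod (p−1) = 2033 mod 96 = 17; d_q = d mod (q−1) = 23.
m₁ = c^(d_p) mod p: c ≡ 25 (mod 97), and 25^17 mod 97 = 2.
m₂ = c^(d_q) mod q: c ≡ 3 (mod 31), and 3^23 mod 31 = 11.
h = q_inv·(m₁ − m₂) mod p = 72·(2 − 11) mod 97 = 31.
m = m₂ + h·q = 11 + 31·31 = 972.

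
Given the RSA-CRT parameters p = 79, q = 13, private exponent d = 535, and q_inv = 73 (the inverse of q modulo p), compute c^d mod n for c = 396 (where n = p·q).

d_p = d mod (p−1) = 535 mod 78 = 67; d_q = d mod (q−1) = 7.
m₁ = c^(d_p) mod p: c ≡ 1 (mod 79), and 1^67 mod 79 = 1.
m₂ = c^(d_q) mod q: c ≡ 6 (mod 13), and 6^7 mod 13 = 7.
h = q_inv·(m₁ − m₂) mod p = 73·(1 − 7) mod 79 = 36.
m = m₂ + h·q = 7 + 36·13 = 475.

475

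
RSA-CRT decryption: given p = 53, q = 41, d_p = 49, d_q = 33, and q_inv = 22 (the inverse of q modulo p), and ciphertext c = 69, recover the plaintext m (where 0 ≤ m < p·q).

1159

m₁ = c^(d_p) mod p: c ≡ 16 (mod 53), and 16^49 mod 53 = 46.
m₂ = c^(d_q) mod q: c ≡ 28 (mod 41), and 28^33 mod 41 = 11.
h = q_inv·(m₁ − m₂) mod p = 22·(46 − 11) mod 53 = 28.
m = m₂ + h·q = 11 + 28·41 = 1159.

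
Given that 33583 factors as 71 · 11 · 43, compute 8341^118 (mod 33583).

Mod 71: 8341 ≡ 34; by Fermat, exponent reduces to 118 mod 70 = 48; 34^48 ≡ 48 (mod 71).
Mod 11: 8341 ≡ 3; by Fermat, exponent reduces to 118 mod 10 = 8; 3^8 ≡ 5 (mod 11).
Mod 43: 8341 ≡ 42; by Fermat, exponent reduces to 118 mod 42 = 34; 42^34 ≡ 1 (mod 43).
Combine by CRT: x ≡ 48 (mod 71), x ≡ 5 (mod 11), x ≡ 1 (mod 43) ⇒ x ≡ 24898 (mod 33583).

24898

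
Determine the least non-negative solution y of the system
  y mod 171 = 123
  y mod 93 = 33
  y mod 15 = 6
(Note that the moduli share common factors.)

11751

Combine the congruences pairwise.
gcd(171, 93) = 3 and 3 | (33 − 123), so the pair is consistent; merging gives y ≡ 1149 (mod 5301), where 5301 = lcm(171, 93).
gcd(5301, 15) = 3 and 3 | (6 − 1149), so the pair is consistent; merging gives y ≡ 11751 (mod 26505), where 26505 = lcm(5301, 15).
The solution is unique modulo lcm(171, 93, 15) = 26505.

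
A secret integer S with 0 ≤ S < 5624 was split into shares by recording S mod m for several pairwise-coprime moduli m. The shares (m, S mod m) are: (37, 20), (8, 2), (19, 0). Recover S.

The moduli are pairwise coprime; N = 37·8·19 = 5624.
N/37 = 152; 152 ≡ 4 (mod 37); 4·28 ≡ 1, so inverse 28.
N/8 = 703; 703 ≡ 7 (mod 8); 7·7 ≡ 1, so inverse 7.
N/19 = 296; 296 ≡ 11 (mod 19); 11·7 ≡ 1, so inverse 7.
S ≡ 20·152·28 + 2·703·7 + 0·296·7 = 94962.
94962 mod 5624 = 4978.

4978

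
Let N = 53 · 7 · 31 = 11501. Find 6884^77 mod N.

Mod 53: 6884 ≡ 47; by Fermat, exponent reduces to 77 mod 52 = 25; 47^25 ≡ 44 (mod 53).
Mod 7: 6884 ≡ 3; by Fermat, exponent reduces to 77 mod 6 = 5; 3^5 ≡ 5 (mod 7).
Mod 31: 6884 ≡ 2; by Fermat, exponent reduces to 77 mod 30 = 17; 2^17 ≡ 4 (mod 31).
Combine by CRT: x ≡ 44 (mod 53), x ≡ 5 (mod 7), x ≡ 4 (mod 31) ⇒ x ≡ 6669 (mod 11501).

6669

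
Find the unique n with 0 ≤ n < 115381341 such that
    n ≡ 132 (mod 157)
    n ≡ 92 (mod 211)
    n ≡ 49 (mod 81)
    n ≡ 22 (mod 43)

The moduli are pairwise coprime; M = 157·211·81·43 = 115381341.
M/157 = 734913; 734913 ≡ 153 (mod 157); 153·39 ≡ 1, so inverse 39.
M/211 = 546831; 546831 ≡ 130 (mod 211); 130·112 ≡ 1, so inverse 112.
M/81 = 1424461; 1424461 ≡ 76 (mod 81); 76·16 ≡ 1, so inverse 16.
M/43 = 2683287; 2683287 ≡ 1 (mod 43), inverse 1.
n ≡ 132·734913·39 + 92·546831·112 + 49·1424461·16 + 22·2683287·1 = 10593688486.
10593688486 mod 115381341 = 93986455.

93986455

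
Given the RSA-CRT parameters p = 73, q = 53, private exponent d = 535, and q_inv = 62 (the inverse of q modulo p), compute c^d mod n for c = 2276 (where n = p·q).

d_p = d mod (p−1) = 535 mod 72 = 31; d_q = d mod (q−1) = 15.
m₁ = c^(d_p) mod p: c ≡ 13 (mod 73), and 13^31 mod 73 = 34.
m₂ = c^(d_q) mod q: c ≡ 50 (mod 53), and 50^15 mod 53 = 48.
h = q_inv·(m₁ − m₂) mod p = 62·(34 − 48) mod 73 = 8.
m = m₂ + h·q = 48 + 8·53 = 472.

472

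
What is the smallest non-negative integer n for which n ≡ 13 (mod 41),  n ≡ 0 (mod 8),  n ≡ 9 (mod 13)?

464

The moduli are pairwise coprime; M = 41·8·13 = 4264.
M/41 = 104; 104 ≡ 22 (mod 41); 22·28 ≡ 1, so inverse 28.
M/8 = 533; 533 ≡ 5 (mod 8); 5·5 ≡ 1, so inverse 5.
M/13 = 328; 328 ≡ 3 (mod 13); 3·9 ≡ 1, so inverse 9.
n ≡ 13·104·28 + 0·533·5 + 9·328·9 = 64424.
64424 mod 4264 = 464.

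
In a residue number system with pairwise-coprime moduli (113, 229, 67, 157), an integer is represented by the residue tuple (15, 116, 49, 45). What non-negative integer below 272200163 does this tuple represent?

The moduli are pairwise coprime; N = 113·229·67·157 = 272200163.
N/113 = 2408851; 2408851 ≡ 30 (mod 113); 30·49 ≡ 1, so inverse 49.
N/229 = 1188647; 1188647 ≡ 137 (mod 229); 137·112 ≡ 1, so inverse 112.
N/67 = 4062689; 4062689 ≡ 10 (mod 67); 10·47 ≡ 1, so inverse 47.
N/157 = 1733759; 1733759 ≡ 8 (mod 157); 8·59 ≡ 1, so inverse 59.
x ≡ 15·2408851·49 + 116·1188647·112 + 49·4062689·47 + 45·1733759·59 = 31172910221.
31172910221 mod 272200163 = 142091639.

142091639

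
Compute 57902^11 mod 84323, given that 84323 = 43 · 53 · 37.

56989

Mod 43: 57902 ≡ 24; 24^11 ≡ 14 (mod 43).
Mod 53: 57902 ≡ 26; 26^11 ≡ 14 (mod 53).
Mod 37: 57902 ≡ 34; 34^11 ≡ 9 (mod 37).
Combine by CRT: x ≡ 14 (mod 43), x ≡ 14 (mod 53), x ≡ 9 (mod 37) ⇒ x ≡ 56989 (mod 84323).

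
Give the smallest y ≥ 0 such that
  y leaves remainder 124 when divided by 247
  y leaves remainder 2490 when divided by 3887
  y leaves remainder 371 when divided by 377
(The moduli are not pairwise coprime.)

gcd(247, 3887) = 13 and 13 | (2490 − 124), so the pair is consistent; merging gives y ≡ 25812 (mod 73853), where 73853 = lcm(247, 3887).
gcd(73853, 377) = 13 and 13 | (371 − 25812), so the pair is consistent; merging gives y ≡ 1798284 (mod 2141737), where 2141737 = lcm(73853, 377).
The solution is unique modulo lcm(247, 3887, 377) = 2141737.

1798284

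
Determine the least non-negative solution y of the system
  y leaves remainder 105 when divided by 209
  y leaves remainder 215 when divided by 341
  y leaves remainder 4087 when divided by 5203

2033257

gcd(209, 341) = 11 and 11 | (215 − 105), so the pair is consistent; merging gives y ≡ 5330 (mod 6479), where 6479 = lcm(209, 341).
gcd(6479, 5203) = 11 and 11 | (4087 − 5330), so the pair is consistent; merging gives y ≡ 2033257 (mod 3064567), where 3064567 = lcm(6479, 5203).
The solution is unique modulo lcm(209, 341, 5203) = 3064567.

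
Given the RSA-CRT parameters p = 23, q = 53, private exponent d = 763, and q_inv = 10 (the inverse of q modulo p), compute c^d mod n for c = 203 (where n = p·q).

342

d_p = d mod (p−1) = 763 mod 22 = 15; d_q = d mod (q−1) = 35.
m₁ = c^(d_p) mod p: c ≡ 19 (mod 23), and 19^15 mod 23 = 20.
m₂ = c^(d_q) mod q: c ≡ 44 (mod 53), and 44^35 mod 53 = 24.
h = q_inv·(m₁ − m₂) mod p = 10·(20 − 24) mod 23 = 6.
m = m₂ + h·q = 24 + 6·53 = 342.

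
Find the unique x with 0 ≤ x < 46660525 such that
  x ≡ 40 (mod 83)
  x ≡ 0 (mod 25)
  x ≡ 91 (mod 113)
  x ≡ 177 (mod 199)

32741050

From x ≡ 40 (mod 83) write x = 40 + 83t. Substituting into x ≡ 0 (mod 25) gives 83t ≡ 10 (mod 25), and since 8⁻¹ ≡ 22 (mod 25), t ≡ 20. Hence x ≡ 40 + 83·20 = 1700 (mod 2075).
From x ≡ 1700 (mod 2075) write x = 1700 + 2075t. Substituting into x ≡ 91 (mod 113) gives 2075t ≡ 86 (mod 113), and since 41⁻¹ ≡ 102 (mod 113), t ≡ 71. Hence x ≡ 1700 + 2075·71 = 149025 (mod 234475).
From x ≡ 149025 (mod 234475) write x = 149025 + 234475t. Substituting into x ≡ 177 (mod 199) gives 234475t ≡ 4 (mod 199), and since 53⁻¹ ≡ 184 (mod 199), t ≡ 139. Hence x ≡ 149025 + 234475·139 = 32741050 (mod 46660525).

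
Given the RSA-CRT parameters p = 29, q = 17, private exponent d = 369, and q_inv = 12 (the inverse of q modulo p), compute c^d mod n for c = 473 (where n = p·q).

d_p = d mod (p−1) = 369 mod 28 = 5; d_q = d mod (q−1) = 1.
m₁ = c^(d_p) mod p: c ≡ 9 (mod 29), and 9^5 mod 29 = 5.
m₂ = c^(d_q) mod q: c ≡ 14 (mod 17), and 14^1 mod 17 = 14.
h = q_inv·(m₁ − m₂) mod p = 12·(5 − 14) mod 29 = 8.
m = m₂ + h·q = 14 + 8·17 = 150.

150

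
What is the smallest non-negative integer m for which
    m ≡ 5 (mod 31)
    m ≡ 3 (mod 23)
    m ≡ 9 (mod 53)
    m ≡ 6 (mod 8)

58998

Combine the congruences pairwise.
From m ≡ 5 (mod 31) write m = 5 + 31t. Substituting into m ≡ 3 (mod 23) gives 31t ≡ 21 (mod 23), and since 8⁻¹ ≡ 3 (mod 23), t ≡ 17. Hence m ≡ 5 + 31·17 = 532 (mod 713).
From m ≡ 532 (mod 713) write m = 532 + 713t. Substituting into m ≡ 9 (mod 53) gives 713t ≡ 7 (mod 53), and since 24⁻¹ ≡ 42 (mod 53), t ≡ 29. Hence m ≡ 532 + 713·29 = 21209 (mod 37789).
From m ≡ 21209 (mod 37789) write m = 21209 + 37789t. Substituting into m ≡ 6 (mod 8) gives 37789t ≡ 5 (mod 8), and since 5⁻¹ ≡ 5 (mod 8), t ≡ 1. Hence m ≡ 21209 + 37789·1 = 58998 (mod 302312).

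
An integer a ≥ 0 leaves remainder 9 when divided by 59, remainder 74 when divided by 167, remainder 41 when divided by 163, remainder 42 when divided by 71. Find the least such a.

The moduli are pairwise coprime; N = 59·167·163·71 = 114028769.
N/59 = 1932691; 1932691 ≡ 28 (mod 59); 28·19 ≡ 1, so inverse 19.
N/167 = 682807; 682807 ≡ 111 (mod 167); 111·164 ≡ 1, so inverse 164.
N/163 = 699563; 699563 ≡ 130 (mod 163); 130·79 ≡ 1, so inverse 79.
N/71 = 1606039; 1606039 ≡ 19 (mod 71); 19·15 ≡ 1, so inverse 15.
a ≡ 9·1932691·19 + 74·682807·164 + 41·699563·79 + 42·1606039·15 = 11894725040.
11894725040 mod 114028769 = 35733064.

35733064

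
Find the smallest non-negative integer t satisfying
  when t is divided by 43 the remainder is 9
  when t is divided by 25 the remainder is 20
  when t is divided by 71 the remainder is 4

74270

The moduli are pairwise coprime; N = 43·25·71 = 76325.
N/43 = 1775; 1775 ≡ 12 (mod 43); 12·18 ≡ 1, so inverse 18.
N/25 = 3053; 3053 ≡ 3 (mod 25); 3·17 ≡ 1, so inverse 17.
N/71 = 1075; 1075 ≡ 10 (mod 71); 10·64 ≡ 1, so inverse 64.
t ≡ 9·1775·18 + 20·3053·17 + 4·1075·64 = 1600770.
1600770 mod 76325 = 74270.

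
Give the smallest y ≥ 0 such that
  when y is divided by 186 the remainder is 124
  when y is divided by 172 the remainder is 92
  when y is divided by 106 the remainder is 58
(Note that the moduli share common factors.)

gcd(186, 172) = 2 and 2 | (92 − 124), so the pair is consistent; merging gives y ≡ 1984 (mod 15996), where 15996 = lcm(186, 172).
gcd(15996, 106) = 2 and 2 | (58 − 1984), so the pair is consistent; merging gives y ≡ 369892 (mod 847788), where 847788 = lcm(15996, 106).
The solution is unique modulo lcm(186, 172, 106) = 847788.

369892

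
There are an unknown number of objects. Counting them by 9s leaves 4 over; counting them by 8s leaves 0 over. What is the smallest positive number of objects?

From N ≡ 4 (mod 9) write N = 4 + 9t. Substituting into N ≡ 0 (mod 8) gives 9t ≡ 4 (mod 8), and since 1⁻¹ ≡ 1 (mod 8), t ≡ 4. Hence N ≡ 4 + 9·4 = 40 (mod 72).

40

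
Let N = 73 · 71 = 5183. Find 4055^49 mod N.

Mod 73: 4055 ≡ 40; 40^49 ≡ 5 (mod 73).
Mod 71: 4055 ≡ 8; 8^49 ≡ 57 (mod 71).
Combine by CRT: x ≡ 5 (mod 73), x ≡ 57 (mod 71) ⇒ x ≡ 1903 (mod 5183).

1903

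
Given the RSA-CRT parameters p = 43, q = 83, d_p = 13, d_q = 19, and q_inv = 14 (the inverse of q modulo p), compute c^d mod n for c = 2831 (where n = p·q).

m₁ = c^(d_p) mod p: c ≡ 36 (mod 43), and 36^13 mod 43 = 36.
m₂ = c^(d_q) mod q: c ≡ 9 (mod 83), and 9^19 mod 83 = 40.
h = q_inv·(m₁ − m₂) mod p = 14·(36 − 40) mod 43 = 30.
m = m₂ + h·q = 40 + 30·83 = 2530.

2530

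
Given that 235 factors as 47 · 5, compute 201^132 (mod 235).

Mod 47: 201 ≡ 13; by Fermat, exponent reduces to 132 mod 46 = 40; 13^40 ≡ 16 (mod 47).
Mod 5: 201 ≡ 1; since 4 | 132, by Fermat 1^132 ≡ 1 (mod 5).
Combine by CRT: x ≡ 16 (mod 47), x ≡ 1 (mod 5) ⇒ x ≡ 16 (mod 235).

16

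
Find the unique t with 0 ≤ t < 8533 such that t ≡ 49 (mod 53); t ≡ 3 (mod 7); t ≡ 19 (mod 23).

8529

Combine the congruences pairwise.
From t ≡ 49 (mod 53) write t = 49 + 53s. Substituting into t ≡ 3 (mod 7) gives 53s ≡ 3 (mod 7), and since 4⁻¹ ≡ 2 (mod 7), s ≡ 6. Hence t ≡ 49 + 53·6 = 367 (mod 371).
From t ≡ 367 (mod 371) write t = 367 + 371s. Substituting into t ≡ 19 (mod 23) gives 371s ≡ 20 (mod 23), and since 3⁻¹ ≡ 8 (mod 23), s ≡ 22. Hence t ≡ 367 + 371·22 = 8529 (mod 8533).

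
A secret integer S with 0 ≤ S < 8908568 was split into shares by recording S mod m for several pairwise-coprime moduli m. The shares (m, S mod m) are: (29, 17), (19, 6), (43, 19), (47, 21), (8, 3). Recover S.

5641619

The moduli are pairwise coprime; N = 29·19·43·47·8 = 8908568.
N/29 = 307192; 307192 ≡ 24 (mod 29); 24·23 ≡ 1, so inverse 23.
N/19 = 468872; 468872 ≡ 9 (mod 19); 9·17 ≡ 1, so inverse 17.
N/43 = 207176; 207176 ≡ 2 (mod 43); 2·22 ≡ 1, so inverse 22.
N/47 = 189544; 189544 ≡ 40 (mod 47); 40·20 ≡ 1, so inverse 20.
N/8 = 1113571; 1113571 ≡ 3 (mod 8); 3·3 ≡ 1, so inverse 3.
S ≡ 17·307192·23 + 6·468872·17 + 19·207176·22 + 21·189544·20 + 3·1113571·3 = 344167203.
344167203 mod 8908568 = 5641619.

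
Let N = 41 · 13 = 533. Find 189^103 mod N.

Mod 41: 189 ≡ 25; by Fermat, exponent reduces to 103 mod 40 = 23; 25^23 ≡ 4 (mod 41).
Mod 13: 189 ≡ 7; by Fermat, exponent reduces to 103 mod 12 = 7; 7^7 ≡ 6 (mod 13).
Combine by CRT: x ≡ 4 (mod 41), x ≡ 6 (mod 13) ⇒ x ≡ 45 (mod 533).

45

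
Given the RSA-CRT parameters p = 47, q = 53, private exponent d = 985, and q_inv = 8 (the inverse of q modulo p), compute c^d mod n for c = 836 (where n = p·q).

1850

d_p = d mod (p−1) = 985 mod 46 = 19; d_q = d mod (q−1) = 49.
m₁ = c^(d_p) mod p: c ≡ 37 (mod 47), and 37^19 mod 47 = 17.
m₂ = c^(d_q) mod q: c ≡ 41 (mod 53), and 41^49 mod 53 = 48.
h = q_inv·(m₁ − m₂) mod p = 8·(17 − 48) mod 47 = 34.
m = m₂ + h·q = 48 + 34·53 = 1850.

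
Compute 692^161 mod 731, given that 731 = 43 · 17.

Mod 43: 692 ≡ 4; by Fermat, exponent reduces to 161 mod 42 = 35; 4^35 ≡ 1 (mod 43).
Mod 17: 692 ≡ 12; by Fermat, exponent reduces to 161 mod 16 = 1; 12^1 ≡ 12 (mod 17).
Combine by CRT: x ≡ 1 (mod 43), x ≡ 12 (mod 17) ⇒ x ≡ 216 (mod 731).

216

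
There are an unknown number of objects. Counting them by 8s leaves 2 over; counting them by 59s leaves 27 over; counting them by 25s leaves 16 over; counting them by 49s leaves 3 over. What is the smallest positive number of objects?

308066

From N ≡ 2 (mod 8) write N = 2 + 8t. Substituting into N ≡ 27 (mod 59) gives 8t ≡ 25 (mod 59), and since 8⁻¹ ≡ 37 (mod 59), t ≡ 40. Hence N ≡ 2 + 8·40 = 322 (mod 472).
From N ≡ 322 (mod 472) write N = 322 + 472t. Substituting into N ≡ 16 (mod 25) gives 472t ≡ 19 (mod 25), and since 22⁻¹ ≡ 8 (mod 25), t ≡ 2. Hence N ≡ 322 + 472·2 = 1266 (mod 11800).
From N ≡ 1266 (mod 11800) write N = 1266 + 11800t. Substituting into N ≡ 3 (mod 49) gives 11800t ≡ 11 (mod 49), and since 40⁻¹ ≡ 38 (mod 49), t ≡ 26. Hence N ≡ 1266 + 11800·26 = 308066 (mod 578200).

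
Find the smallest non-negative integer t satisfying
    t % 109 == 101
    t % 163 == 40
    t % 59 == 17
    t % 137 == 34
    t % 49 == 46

From t ≡ 101 (mod 109) write t = 101 + 109s. Substituting into t ≡ 40 (mod 163) gives 109s ≡ 102 (mod 163), and since 109⁻¹ ≡ 3 (mod 163), s ≡ 143. Hence t ≡ 101 + 109·143 = 15688 (mod 17767).
From t ≡ 15688 (mod 17767) write t = 15688 + 17767s. Substituting into t ≡ 17 (mod 59) gives 17767s ≡ 23 (mod 59), and since 8⁻¹ ≡ 37 (mod 59), s ≡ 25. Hence t ≡ 15688 + 17767·25 = 459863 (mod 1048253).
From t ≡ 459863 (mod 1048253) write t = 459863 + 1048253s. Substituting into t ≡ 34 (mod 137) gives 1048253s ≡ 80 (mod 137), and since 66⁻¹ ≡ 27 (mod 137), s ≡ 105. Hence t ≡ 459863 + 1048253·105 = 110526428 (mod 143610661).
From t ≡ 110526428 (mod 143610661) write t = 110526428 + 143610661s. Substituting into t ≡ 46 (mod 49) gives 143610661s ≡ 27 (mod 49), and since 40⁻¹ ≡ 38 (mod 49), s ≡ 46. Hence t ≡ 110526428 + 143610661·46 = 6716616834 (mod 7036922389).

6716616834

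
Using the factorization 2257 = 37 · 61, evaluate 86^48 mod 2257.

1839

Mod 37: 86 ≡ 12; by Fermat, exponent reduces to 48 mod 36 = 12; 12^12 ≡ 26 (mod 37).
Mod 61: 86 ≡ 25; 25^48 ≡ 9 (mod 61).
Combine by CRT: x ≡ 26 (mod 37), x ≡ 9 (mod 61) ⇒ x ≡ 1839 (mod 2257).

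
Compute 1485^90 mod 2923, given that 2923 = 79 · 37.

Mod 79: 1485 ≡ 63; by Fermat, exponent reduces to 90 mod 78 = 12; 63^12 ≡ 38 (mod 79).
Mod 37: 1485 ≡ 5; by Fermat, exponent reduces to 90 mod 36 = 18; 5^18 ≡ 36 (mod 37).
Combine by CRT: x ≡ 38 (mod 79), x ≡ 36 (mod 37) ⇒ x ≡ 591 (mod 2923).

591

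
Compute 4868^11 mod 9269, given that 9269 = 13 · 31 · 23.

4093

Mod 13: 4868 ≡ 6; 6^11 ≡ 11 (mod 13).
Mod 31: 4868 ≡ 1; 1^11 ≡ 1 (mod 31).
Mod 23: 4868 ≡ 15; 15^11 ≡ 22 (mod 23).
Combine by CRT: x ≡ 11 (mod 13), x ≡ 1 (mod 31), x ≡ 22 (mod 23) ⇒ x ≡ 4093 (mod 9269).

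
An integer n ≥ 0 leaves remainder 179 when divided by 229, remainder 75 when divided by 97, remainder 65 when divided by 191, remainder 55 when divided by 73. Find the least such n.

98106069

The moduli are pairwise coprime; M = 229·97·191·73 = 309715859.
M/229 = 1352471; 1352471 ≡ 226 (mod 229); 226·76 ≡ 1, so inverse 76.
M/97 = 3192947; 3192947 ≡ 95 (mod 97); 95·48 ≡ 1, so inverse 48.
M/191 = 1621549; 1621549 ≡ 150 (mod 191); 150·177 ≡ 1, so inverse 177.
M/73 = 4242683; 4242683 ≡ 69 (mod 73); 69·18 ≡ 1, so inverse 18.
n ≡ 179·1352471·76 + 75·3192947·48 + 65·1621549·177 + 55·4242683·18 = 52749802099.
52749802099 mod 309715859 = 98106069.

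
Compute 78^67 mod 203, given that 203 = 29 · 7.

36

Mod 29: 78 ≡ 20; by Fermat, exponent reduces to 67 mod 28 = 11; 20^11 ≡ 7 (mod 29).
Mod 7: 78 ≡ 1; by Fermat, exponent reduces to 67 mod 6 = 1; 1^1 ≡ 1 (mod 7).
Combine by CRT: x ≡ 7 (mod 29), x ≡ 1 (mod 7) ⇒ x ≡ 36 (mod 203).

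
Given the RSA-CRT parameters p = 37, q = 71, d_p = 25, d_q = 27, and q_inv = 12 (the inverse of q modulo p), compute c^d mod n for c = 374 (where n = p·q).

1140

m₁ = c^(d_p) mod p: c ≡ 4 (mod 37), and 4^25 mod 37 = 30.
m₂ = c^(d_q) mod q: c ≡ 19 (mod 71), and 19^27 mod 71 = 4.
h = q_inv·(m₁ − m₂) mod p = 12·(30 − 4) mod 37 = 16.
m = m₂ + h·q = 4 + 16·71 = 1140.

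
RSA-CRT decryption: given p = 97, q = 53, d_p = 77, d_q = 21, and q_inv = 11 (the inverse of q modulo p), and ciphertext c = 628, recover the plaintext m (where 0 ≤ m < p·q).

125

m₁ = c^(d_p) mod p: c ≡ 46 (mod 97), and 46^77 mod 97 = 28.
m₂ = c^(d_q) mod q: c ≡ 45 (mod 53), and 45^21 mod 53 = 19.
h = q_inv·(m₁ − m₂) mod p = 11·(28 − 19) mod 97 = 2.
m = m₂ + h·q = 19 + 2·53 = 125.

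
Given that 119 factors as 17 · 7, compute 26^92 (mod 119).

Mod 17: 26 ≡ 9; by Fermat, exponent reduces to 92 mod 16 = 12; 9^12 ≡ 16 (mod 17).
Mod 7: 26 ≡ 5; by Fermat, exponent reduces to 92 mod 6 = 2; 5^2 ≡ 4 (mod 7).
Combine by CRT: x ≡ 16 (mod 17), x ≡ 4 (mod 7) ⇒ x ≡ 67 (mod 119).

67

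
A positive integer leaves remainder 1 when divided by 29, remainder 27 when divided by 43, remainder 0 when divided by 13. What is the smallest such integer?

3510

The moduli are pairwise coprime; N = 29·43·13 = 16211.
N/29 = 559; 559 ≡ 8 (mod 29); 8·11 ≡ 1, so inverse 11.
N/43 = 377; 377 ≡ 33 (mod 43); 33·30 ≡ 1, so inverse 30.
N/13 = 1247; 1247 ≡ 12 (mod 13); 12·12 ≡ 1, so inverse 12.
k ≡ 1·559·11 + 27·377·30 + 0·1247·12 = 311519.
311519 mod 16211 = 3510.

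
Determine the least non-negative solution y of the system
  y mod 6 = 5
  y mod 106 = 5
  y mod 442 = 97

65513

Combine the congruences pairwise.
gcd(6, 106) = 2 and 2 | (5 − 5), so the pair is consistent; merging gives y ≡ 5 (mod 318), where 318 = lcm(6, 106).
gcd(318, 442) = 2 and 2 | (97 − 5), so the pair is consistent; merging gives y ≡ 65513 (mod 70278), where 70278 = lcm(318, 442).
The solution is unique modulo lcm(6, 106, 442) = 70278.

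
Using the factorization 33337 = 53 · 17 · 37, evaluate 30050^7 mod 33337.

Mod 53: 30050 ≡ 52; 52^7 ≡ 52 (mod 53).
Mod 17: 30050 ≡ 11; 11^7 ≡ 3 (mod 17).
Mod 37: 30050 ≡ 6; 6^7 ≡ 31 (mod 37).
Combine by CRT: x ≡ 52 (mod 53), x ≡ 3 (mod 17), x ≡ 31 (mod 37) ⇒ x ≡ 105 (mod 33337).

105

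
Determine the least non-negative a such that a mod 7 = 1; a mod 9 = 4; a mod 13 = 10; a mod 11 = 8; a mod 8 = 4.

29884

From a ≡ 1 (mod 7) write a = 1 + 7t. Substituting into a ≡ 4 (mod 9) gives 7t ≡ 3 (mod 9), and since 7⁻¹ ≡ 4 (mod 9), t ≡ 3. Hence a ≡ 1 + 7·3 = 22 (mod 63).
From a ≡ 22 (mod 63) write a = 22 + 63t. Substituting into a ≡ 10 (mod 13) gives 63t ≡ 1 (mod 13), and since 11⁻¹ ≡ 6 (mod 13), t ≡ 6. Hence a ≡ 22 + 63·6 = 400 (mod 819).
From a ≡ 400 (mod 819) write a = 400 + 819t. Substituting into a ≡ 8 (mod 11) gives 819t ≡ 4 (mod 11), and since 5⁻¹ ≡ 9 (mod 11), t ≡ 3. Hence a ≡ 400 + 819·3 = 2857 (mod 9009).
From a ≡ 2857 (mod 9009) write a = 2857 + 9009t. Substituting into a ≡ 4 (mod 8) gives 9009t ≡ 3 (mod 8), and since 1⁻¹ ≡ 1 (mod 8), t ≡ 3. Hence a ≡ 2857 + 9009·3 = 29884 (mod 72072).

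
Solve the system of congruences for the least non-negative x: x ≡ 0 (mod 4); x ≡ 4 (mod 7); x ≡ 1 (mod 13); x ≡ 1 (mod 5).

1236

The moduli are pairwise coprime; N = 4·7·13·5 = 1820.
N/4 = 455; 455 ≡ 3 (mod 4); 3·3 ≡ 1, so inverse 3.
N/7 = 260; 260 ≡ 1 (mod 7), inverse 1.
N/13 = 140; 140 ≡ 10 (mod 13); 10·4 ≡ 1, so inverse 4.
N/5 = 364; 364 ≡ 4 (mod 5); 4·4 ≡ 1, so inverse 4.
x ≡ 0·455·3 + 4·260·1 + 1·140·4 + 1·364·4 = 3056.
3056 mod 1820 = 1236.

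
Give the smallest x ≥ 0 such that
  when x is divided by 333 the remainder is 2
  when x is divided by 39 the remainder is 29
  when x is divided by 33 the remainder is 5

40628

Combine the congruences pairwise.
gcd(333, 39) = 3 and 3 | (29 − 2), so the pair is consistent; merging gives x ≡ 1667 (mod 4329), where 4329 = lcm(333, 39).
gcd(4329, 33) = 3 and 3 | (5 − 1667), so the pair is consistent; merging gives x ≡ 40628 (mod 47619), where 47619 = lcm(4329, 33).
The solution is unique modulo lcm(333, 39, 33) = 47619.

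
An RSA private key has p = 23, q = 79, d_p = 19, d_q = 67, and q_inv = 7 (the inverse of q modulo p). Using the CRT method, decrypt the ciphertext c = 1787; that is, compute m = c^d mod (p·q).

81

m₁ = c^(d_p) mod p: c ≡ 16 (mod 23), and 16^19 mod 23 = 12.
m₂ = c^(d_q) mod q: c ≡ 49 (mod 79), and 49^67 mod 79 = 2.
h = q_inv·(m₁ − m₂) mod p = 7·(12 − 2) mod 23 = 1.
m = m₂ + h·q = 2 + 1·79 = 81.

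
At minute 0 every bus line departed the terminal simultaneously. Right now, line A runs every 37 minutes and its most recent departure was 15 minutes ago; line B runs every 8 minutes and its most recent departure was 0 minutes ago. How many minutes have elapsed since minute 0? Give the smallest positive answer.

200

From t ≡ 15 (mod 37) write t = 15 + 37s. Substituting into t ≡ 0 (mod 8) gives 37s ≡ 1 (mod 8), and since 5⁻¹ ≡ 5 (mod 8), s ≡ 5. Hence t ≡ 15 + 37·5 = 200 (mod 296).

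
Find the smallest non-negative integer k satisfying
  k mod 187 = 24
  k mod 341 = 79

gcd(187, 341) = 11 and 11 | (79 − 24), so the pair is consistent; merging gives k ≡ 4512 (mod 5797), where 5797 = lcm(187, 341).
The solution is unique modulo lcm(187, 341) = 5797.

4512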